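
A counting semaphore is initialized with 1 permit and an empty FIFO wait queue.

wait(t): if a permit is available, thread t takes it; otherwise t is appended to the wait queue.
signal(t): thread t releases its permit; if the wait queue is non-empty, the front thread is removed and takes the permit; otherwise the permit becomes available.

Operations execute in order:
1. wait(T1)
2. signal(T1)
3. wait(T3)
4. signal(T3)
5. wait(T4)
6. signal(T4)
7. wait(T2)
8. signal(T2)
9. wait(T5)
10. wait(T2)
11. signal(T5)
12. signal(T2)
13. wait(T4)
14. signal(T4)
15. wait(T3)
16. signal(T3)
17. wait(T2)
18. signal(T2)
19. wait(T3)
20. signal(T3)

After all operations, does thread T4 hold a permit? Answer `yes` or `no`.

Answer: no

Derivation:
Step 1: wait(T1) -> count=0 queue=[] holders={T1}
Step 2: signal(T1) -> count=1 queue=[] holders={none}
Step 3: wait(T3) -> count=0 queue=[] holders={T3}
Step 4: signal(T3) -> count=1 queue=[] holders={none}
Step 5: wait(T4) -> count=0 queue=[] holders={T4}
Step 6: signal(T4) -> count=1 queue=[] holders={none}
Step 7: wait(T2) -> count=0 queue=[] holders={T2}
Step 8: signal(T2) -> count=1 queue=[] holders={none}
Step 9: wait(T5) -> count=0 queue=[] holders={T5}
Step 10: wait(T2) -> count=0 queue=[T2] holders={T5}
Step 11: signal(T5) -> count=0 queue=[] holders={T2}
Step 12: signal(T2) -> count=1 queue=[] holders={none}
Step 13: wait(T4) -> count=0 queue=[] holders={T4}
Step 14: signal(T4) -> count=1 queue=[] holders={none}
Step 15: wait(T3) -> count=0 queue=[] holders={T3}
Step 16: signal(T3) -> count=1 queue=[] holders={none}
Step 17: wait(T2) -> count=0 queue=[] holders={T2}
Step 18: signal(T2) -> count=1 queue=[] holders={none}
Step 19: wait(T3) -> count=0 queue=[] holders={T3}
Step 20: signal(T3) -> count=1 queue=[] holders={none}
Final holders: {none} -> T4 not in holders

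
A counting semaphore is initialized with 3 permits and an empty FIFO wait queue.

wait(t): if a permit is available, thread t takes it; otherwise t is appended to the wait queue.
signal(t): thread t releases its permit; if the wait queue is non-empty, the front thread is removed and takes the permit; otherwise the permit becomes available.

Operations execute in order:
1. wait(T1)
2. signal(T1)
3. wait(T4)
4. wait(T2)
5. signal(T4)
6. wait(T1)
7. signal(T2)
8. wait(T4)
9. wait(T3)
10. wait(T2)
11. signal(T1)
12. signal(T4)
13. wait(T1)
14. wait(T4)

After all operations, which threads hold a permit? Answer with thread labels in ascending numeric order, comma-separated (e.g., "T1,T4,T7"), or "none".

Answer: T1,T2,T3

Derivation:
Step 1: wait(T1) -> count=2 queue=[] holders={T1}
Step 2: signal(T1) -> count=3 queue=[] holders={none}
Step 3: wait(T4) -> count=2 queue=[] holders={T4}
Step 4: wait(T2) -> count=1 queue=[] holders={T2,T4}
Step 5: signal(T4) -> count=2 queue=[] holders={T2}
Step 6: wait(T1) -> count=1 queue=[] holders={T1,T2}
Step 7: signal(T2) -> count=2 queue=[] holders={T1}
Step 8: wait(T4) -> count=1 queue=[] holders={T1,T4}
Step 9: wait(T3) -> count=0 queue=[] holders={T1,T3,T4}
Step 10: wait(T2) -> count=0 queue=[T2] holders={T1,T3,T4}
Step 11: signal(T1) -> count=0 queue=[] holders={T2,T3,T4}
Step 12: signal(T4) -> count=1 queue=[] holders={T2,T3}
Step 13: wait(T1) -> count=0 queue=[] holders={T1,T2,T3}
Step 14: wait(T4) -> count=0 queue=[T4] holders={T1,T2,T3}
Final holders: T1,T2,T3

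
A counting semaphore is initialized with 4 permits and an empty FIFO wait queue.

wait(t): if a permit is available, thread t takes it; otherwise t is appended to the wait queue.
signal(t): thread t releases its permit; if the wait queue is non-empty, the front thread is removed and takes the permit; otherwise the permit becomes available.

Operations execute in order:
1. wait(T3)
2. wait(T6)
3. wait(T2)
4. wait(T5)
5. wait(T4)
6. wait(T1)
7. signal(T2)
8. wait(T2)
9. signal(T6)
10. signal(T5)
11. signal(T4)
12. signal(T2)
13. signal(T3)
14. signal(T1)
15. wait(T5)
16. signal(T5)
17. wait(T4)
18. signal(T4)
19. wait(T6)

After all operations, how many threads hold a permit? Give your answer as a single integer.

Step 1: wait(T3) -> count=3 queue=[] holders={T3}
Step 2: wait(T6) -> count=2 queue=[] holders={T3,T6}
Step 3: wait(T2) -> count=1 queue=[] holders={T2,T3,T6}
Step 4: wait(T5) -> count=0 queue=[] holders={T2,T3,T5,T6}
Step 5: wait(T4) -> count=0 queue=[T4] holders={T2,T3,T5,T6}
Step 6: wait(T1) -> count=0 queue=[T4,T1] holders={T2,T3,T5,T6}
Step 7: signal(T2) -> count=0 queue=[T1] holders={T3,T4,T5,T6}
Step 8: wait(T2) -> count=0 queue=[T1,T2] holders={T3,T4,T5,T6}
Step 9: signal(T6) -> count=0 queue=[T2] holders={T1,T3,T4,T5}
Step 10: signal(T5) -> count=0 queue=[] holders={T1,T2,T3,T4}
Step 11: signal(T4) -> count=1 queue=[] holders={T1,T2,T3}
Step 12: signal(T2) -> count=2 queue=[] holders={T1,T3}
Step 13: signal(T3) -> count=3 queue=[] holders={T1}
Step 14: signal(T1) -> count=4 queue=[] holders={none}
Step 15: wait(T5) -> count=3 queue=[] holders={T5}
Step 16: signal(T5) -> count=4 queue=[] holders={none}
Step 17: wait(T4) -> count=3 queue=[] holders={T4}
Step 18: signal(T4) -> count=4 queue=[] holders={none}
Step 19: wait(T6) -> count=3 queue=[] holders={T6}
Final holders: {T6} -> 1 thread(s)

Answer: 1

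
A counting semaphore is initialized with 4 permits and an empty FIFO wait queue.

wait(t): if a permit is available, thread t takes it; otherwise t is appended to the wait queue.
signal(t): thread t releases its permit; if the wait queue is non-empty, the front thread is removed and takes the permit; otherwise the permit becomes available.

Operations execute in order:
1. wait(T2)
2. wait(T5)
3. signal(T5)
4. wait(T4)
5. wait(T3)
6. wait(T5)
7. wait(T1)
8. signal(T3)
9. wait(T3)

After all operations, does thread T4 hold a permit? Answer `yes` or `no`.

Step 1: wait(T2) -> count=3 queue=[] holders={T2}
Step 2: wait(T5) -> count=2 queue=[] holders={T2,T5}
Step 3: signal(T5) -> count=3 queue=[] holders={T2}
Step 4: wait(T4) -> count=2 queue=[] holders={T2,T4}
Step 5: wait(T3) -> count=1 queue=[] holders={T2,T3,T4}
Step 6: wait(T5) -> count=0 queue=[] holders={T2,T3,T4,T5}
Step 7: wait(T1) -> count=0 queue=[T1] holders={T2,T3,T4,T5}
Step 8: signal(T3) -> count=0 queue=[] holders={T1,T2,T4,T5}
Step 9: wait(T3) -> count=0 queue=[T3] holders={T1,T2,T4,T5}
Final holders: {T1,T2,T4,T5} -> T4 in holders

Answer: yes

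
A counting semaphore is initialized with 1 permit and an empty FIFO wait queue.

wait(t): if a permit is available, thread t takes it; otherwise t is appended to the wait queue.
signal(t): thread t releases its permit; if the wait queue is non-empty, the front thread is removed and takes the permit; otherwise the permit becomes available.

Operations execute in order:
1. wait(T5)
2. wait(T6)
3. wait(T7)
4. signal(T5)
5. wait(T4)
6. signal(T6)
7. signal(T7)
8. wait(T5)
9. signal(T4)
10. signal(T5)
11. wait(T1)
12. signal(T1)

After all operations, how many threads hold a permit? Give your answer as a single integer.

Answer: 0

Derivation:
Step 1: wait(T5) -> count=0 queue=[] holders={T5}
Step 2: wait(T6) -> count=0 queue=[T6] holders={T5}
Step 3: wait(T7) -> count=0 queue=[T6,T7] holders={T5}
Step 4: signal(T5) -> count=0 queue=[T7] holders={T6}
Step 5: wait(T4) -> count=0 queue=[T7,T4] holders={T6}
Step 6: signal(T6) -> count=0 queue=[T4] holders={T7}
Step 7: signal(T7) -> count=0 queue=[] holders={T4}
Step 8: wait(T5) -> count=0 queue=[T5] holders={T4}
Step 9: signal(T4) -> count=0 queue=[] holders={T5}
Step 10: signal(T5) -> count=1 queue=[] holders={none}
Step 11: wait(T1) -> count=0 queue=[] holders={T1}
Step 12: signal(T1) -> count=1 queue=[] holders={none}
Final holders: {none} -> 0 thread(s)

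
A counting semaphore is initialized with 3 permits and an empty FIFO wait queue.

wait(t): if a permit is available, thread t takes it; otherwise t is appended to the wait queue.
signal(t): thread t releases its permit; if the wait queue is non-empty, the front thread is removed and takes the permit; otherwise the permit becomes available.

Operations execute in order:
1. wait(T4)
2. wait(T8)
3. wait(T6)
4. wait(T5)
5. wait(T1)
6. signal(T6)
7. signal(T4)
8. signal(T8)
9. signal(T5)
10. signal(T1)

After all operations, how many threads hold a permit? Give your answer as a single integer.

Step 1: wait(T4) -> count=2 queue=[] holders={T4}
Step 2: wait(T8) -> count=1 queue=[] holders={T4,T8}
Step 3: wait(T6) -> count=0 queue=[] holders={T4,T6,T8}
Step 4: wait(T5) -> count=0 queue=[T5] holders={T4,T6,T8}
Step 5: wait(T1) -> count=0 queue=[T5,T1] holders={T4,T6,T8}
Step 6: signal(T6) -> count=0 queue=[T1] holders={T4,T5,T8}
Step 7: signal(T4) -> count=0 queue=[] holders={T1,T5,T8}
Step 8: signal(T8) -> count=1 queue=[] holders={T1,T5}
Step 9: signal(T5) -> count=2 queue=[] holders={T1}
Step 10: signal(T1) -> count=3 queue=[] holders={none}
Final holders: {none} -> 0 thread(s)

Answer: 0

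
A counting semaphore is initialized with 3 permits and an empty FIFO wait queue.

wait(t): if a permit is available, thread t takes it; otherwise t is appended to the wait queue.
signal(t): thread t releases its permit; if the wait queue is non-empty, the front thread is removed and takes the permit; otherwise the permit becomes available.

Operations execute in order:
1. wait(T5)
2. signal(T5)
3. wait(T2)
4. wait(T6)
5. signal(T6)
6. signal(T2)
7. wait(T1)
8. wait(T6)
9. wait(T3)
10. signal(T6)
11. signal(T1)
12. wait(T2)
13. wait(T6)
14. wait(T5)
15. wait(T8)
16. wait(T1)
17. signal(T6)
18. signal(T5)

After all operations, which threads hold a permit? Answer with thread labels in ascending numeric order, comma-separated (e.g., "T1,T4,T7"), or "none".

Step 1: wait(T5) -> count=2 queue=[] holders={T5}
Step 2: signal(T5) -> count=3 queue=[] holders={none}
Step 3: wait(T2) -> count=2 queue=[] holders={T2}
Step 4: wait(T6) -> count=1 queue=[] holders={T2,T6}
Step 5: signal(T6) -> count=2 queue=[] holders={T2}
Step 6: signal(T2) -> count=3 queue=[] holders={none}
Step 7: wait(T1) -> count=2 queue=[] holders={T1}
Step 8: wait(T6) -> count=1 queue=[] holders={T1,T6}
Step 9: wait(T3) -> count=0 queue=[] holders={T1,T3,T6}
Step 10: signal(T6) -> count=1 queue=[] holders={T1,T3}
Step 11: signal(T1) -> count=2 queue=[] holders={T3}
Step 12: wait(T2) -> count=1 queue=[] holders={T2,T3}
Step 13: wait(T6) -> count=0 queue=[] holders={T2,T3,T6}
Step 14: wait(T5) -> count=0 queue=[T5] holders={T2,T3,T6}
Step 15: wait(T8) -> count=0 queue=[T5,T8] holders={T2,T3,T6}
Step 16: wait(T1) -> count=0 queue=[T5,T8,T1] holders={T2,T3,T6}
Step 17: signal(T6) -> count=0 queue=[T8,T1] holders={T2,T3,T5}
Step 18: signal(T5) -> count=0 queue=[T1] holders={T2,T3,T8}
Final holders: T2,T3,T8

Answer: T2,T3,T8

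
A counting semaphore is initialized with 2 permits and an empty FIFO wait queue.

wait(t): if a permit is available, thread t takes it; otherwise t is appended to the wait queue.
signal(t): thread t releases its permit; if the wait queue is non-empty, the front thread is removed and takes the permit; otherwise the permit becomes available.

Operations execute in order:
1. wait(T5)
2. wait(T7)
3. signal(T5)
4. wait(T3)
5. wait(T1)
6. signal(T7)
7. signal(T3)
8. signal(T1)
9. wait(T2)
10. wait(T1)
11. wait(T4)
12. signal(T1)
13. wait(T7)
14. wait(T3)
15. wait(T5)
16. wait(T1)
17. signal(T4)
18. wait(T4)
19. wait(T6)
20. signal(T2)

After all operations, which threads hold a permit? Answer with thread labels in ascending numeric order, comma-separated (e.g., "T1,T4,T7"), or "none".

Step 1: wait(T5) -> count=1 queue=[] holders={T5}
Step 2: wait(T7) -> count=0 queue=[] holders={T5,T7}
Step 3: signal(T5) -> count=1 queue=[] holders={T7}
Step 4: wait(T3) -> count=0 queue=[] holders={T3,T7}
Step 5: wait(T1) -> count=0 queue=[T1] holders={T3,T7}
Step 6: signal(T7) -> count=0 queue=[] holders={T1,T3}
Step 7: signal(T3) -> count=1 queue=[] holders={T1}
Step 8: signal(T1) -> count=2 queue=[] holders={none}
Step 9: wait(T2) -> count=1 queue=[] holders={T2}
Step 10: wait(T1) -> count=0 queue=[] holders={T1,T2}
Step 11: wait(T4) -> count=0 queue=[T4] holders={T1,T2}
Step 12: signal(T1) -> count=0 queue=[] holders={T2,T4}
Step 13: wait(T7) -> count=0 queue=[T7] holders={T2,T4}
Step 14: wait(T3) -> count=0 queue=[T7,T3] holders={T2,T4}
Step 15: wait(T5) -> count=0 queue=[T7,T3,T5] holders={T2,T4}
Step 16: wait(T1) -> count=0 queue=[T7,T3,T5,T1] holders={T2,T4}
Step 17: signal(T4) -> count=0 queue=[T3,T5,T1] holders={T2,T7}
Step 18: wait(T4) -> count=0 queue=[T3,T5,T1,T4] holders={T2,T7}
Step 19: wait(T6) -> count=0 queue=[T3,T5,T1,T4,T6] holders={T2,T7}
Step 20: signal(T2) -> count=0 queue=[T5,T1,T4,T6] holders={T3,T7}
Final holders: T3,T7

Answer: T3,T7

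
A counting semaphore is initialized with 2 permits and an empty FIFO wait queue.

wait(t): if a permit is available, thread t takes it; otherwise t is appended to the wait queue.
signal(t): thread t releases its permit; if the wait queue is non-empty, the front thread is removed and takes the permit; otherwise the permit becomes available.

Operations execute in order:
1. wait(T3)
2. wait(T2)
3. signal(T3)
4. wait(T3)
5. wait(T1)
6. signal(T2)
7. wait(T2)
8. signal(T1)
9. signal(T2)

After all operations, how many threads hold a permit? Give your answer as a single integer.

Step 1: wait(T3) -> count=1 queue=[] holders={T3}
Step 2: wait(T2) -> count=0 queue=[] holders={T2,T3}
Step 3: signal(T3) -> count=1 queue=[] holders={T2}
Step 4: wait(T3) -> count=0 queue=[] holders={T2,T3}
Step 5: wait(T1) -> count=0 queue=[T1] holders={T2,T3}
Step 6: signal(T2) -> count=0 queue=[] holders={T1,T3}
Step 7: wait(T2) -> count=0 queue=[T2] holders={T1,T3}
Step 8: signal(T1) -> count=0 queue=[] holders={T2,T3}
Step 9: signal(T2) -> count=1 queue=[] holders={T3}
Final holders: {T3} -> 1 thread(s)

Answer: 1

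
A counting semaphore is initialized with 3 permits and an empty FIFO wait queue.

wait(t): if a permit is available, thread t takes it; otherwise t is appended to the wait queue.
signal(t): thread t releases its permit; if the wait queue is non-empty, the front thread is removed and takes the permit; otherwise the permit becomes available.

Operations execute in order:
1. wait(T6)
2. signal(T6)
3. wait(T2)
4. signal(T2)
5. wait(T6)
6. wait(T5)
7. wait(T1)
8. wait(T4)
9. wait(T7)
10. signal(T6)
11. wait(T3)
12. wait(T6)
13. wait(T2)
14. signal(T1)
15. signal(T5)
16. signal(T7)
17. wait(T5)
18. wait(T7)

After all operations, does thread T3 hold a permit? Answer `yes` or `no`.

Step 1: wait(T6) -> count=2 queue=[] holders={T6}
Step 2: signal(T6) -> count=3 queue=[] holders={none}
Step 3: wait(T2) -> count=2 queue=[] holders={T2}
Step 4: signal(T2) -> count=3 queue=[] holders={none}
Step 5: wait(T6) -> count=2 queue=[] holders={T6}
Step 6: wait(T5) -> count=1 queue=[] holders={T5,T6}
Step 7: wait(T1) -> count=0 queue=[] holders={T1,T5,T6}
Step 8: wait(T4) -> count=0 queue=[T4] holders={T1,T5,T6}
Step 9: wait(T7) -> count=0 queue=[T4,T7] holders={T1,T5,T6}
Step 10: signal(T6) -> count=0 queue=[T7] holders={T1,T4,T5}
Step 11: wait(T3) -> count=0 queue=[T7,T3] holders={T1,T4,T5}
Step 12: wait(T6) -> count=0 queue=[T7,T3,T6] holders={T1,T4,T5}
Step 13: wait(T2) -> count=0 queue=[T7,T3,T6,T2] holders={T1,T4,T5}
Step 14: signal(T1) -> count=0 queue=[T3,T6,T2] holders={T4,T5,T7}
Step 15: signal(T5) -> count=0 queue=[T6,T2] holders={T3,T4,T7}
Step 16: signal(T7) -> count=0 queue=[T2] holders={T3,T4,T6}
Step 17: wait(T5) -> count=0 queue=[T2,T5] holders={T3,T4,T6}
Step 18: wait(T7) -> count=0 queue=[T2,T5,T7] holders={T3,T4,T6}
Final holders: {T3,T4,T6} -> T3 in holders

Answer: yes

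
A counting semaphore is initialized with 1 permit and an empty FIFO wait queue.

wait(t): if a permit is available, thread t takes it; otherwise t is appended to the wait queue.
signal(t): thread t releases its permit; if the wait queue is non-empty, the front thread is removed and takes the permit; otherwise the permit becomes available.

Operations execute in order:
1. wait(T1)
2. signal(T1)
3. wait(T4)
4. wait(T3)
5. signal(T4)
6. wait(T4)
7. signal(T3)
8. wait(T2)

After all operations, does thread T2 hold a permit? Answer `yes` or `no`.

Answer: no

Derivation:
Step 1: wait(T1) -> count=0 queue=[] holders={T1}
Step 2: signal(T1) -> count=1 queue=[] holders={none}
Step 3: wait(T4) -> count=0 queue=[] holders={T4}
Step 4: wait(T3) -> count=0 queue=[T3] holders={T4}
Step 5: signal(T4) -> count=0 queue=[] holders={T3}
Step 6: wait(T4) -> count=0 queue=[T4] holders={T3}
Step 7: signal(T3) -> count=0 queue=[] holders={T4}
Step 8: wait(T2) -> count=0 queue=[T2] holders={T4}
Final holders: {T4} -> T2 not in holders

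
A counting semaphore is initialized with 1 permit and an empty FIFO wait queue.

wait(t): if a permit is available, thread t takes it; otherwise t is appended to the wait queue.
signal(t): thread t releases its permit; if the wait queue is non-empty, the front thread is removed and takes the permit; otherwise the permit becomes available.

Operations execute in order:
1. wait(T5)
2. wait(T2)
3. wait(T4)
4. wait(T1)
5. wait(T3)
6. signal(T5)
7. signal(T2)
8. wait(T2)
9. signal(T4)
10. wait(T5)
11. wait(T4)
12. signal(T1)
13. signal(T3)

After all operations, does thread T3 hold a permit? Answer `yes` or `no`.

Step 1: wait(T5) -> count=0 queue=[] holders={T5}
Step 2: wait(T2) -> count=0 queue=[T2] holders={T5}
Step 3: wait(T4) -> count=0 queue=[T2,T4] holders={T5}
Step 4: wait(T1) -> count=0 queue=[T2,T4,T1] holders={T5}
Step 5: wait(T3) -> count=0 queue=[T2,T4,T1,T3] holders={T5}
Step 6: signal(T5) -> count=0 queue=[T4,T1,T3] holders={T2}
Step 7: signal(T2) -> count=0 queue=[T1,T3] holders={T4}
Step 8: wait(T2) -> count=0 queue=[T1,T3,T2] holders={T4}
Step 9: signal(T4) -> count=0 queue=[T3,T2] holders={T1}
Step 10: wait(T5) -> count=0 queue=[T3,T2,T5] holders={T1}
Step 11: wait(T4) -> count=0 queue=[T3,T2,T5,T4] holders={T1}
Step 12: signal(T1) -> count=0 queue=[T2,T5,T4] holders={T3}
Step 13: signal(T3) -> count=0 queue=[T5,T4] holders={T2}
Final holders: {T2} -> T3 not in holders

Answer: no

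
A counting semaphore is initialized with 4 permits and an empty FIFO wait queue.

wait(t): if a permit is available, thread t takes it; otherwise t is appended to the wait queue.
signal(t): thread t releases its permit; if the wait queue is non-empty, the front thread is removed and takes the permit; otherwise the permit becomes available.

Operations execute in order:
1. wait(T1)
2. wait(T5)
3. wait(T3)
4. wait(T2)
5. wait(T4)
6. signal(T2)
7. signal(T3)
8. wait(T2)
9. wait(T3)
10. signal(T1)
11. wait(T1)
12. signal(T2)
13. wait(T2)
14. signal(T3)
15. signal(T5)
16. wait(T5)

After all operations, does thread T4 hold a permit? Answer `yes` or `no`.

Answer: yes

Derivation:
Step 1: wait(T1) -> count=3 queue=[] holders={T1}
Step 2: wait(T5) -> count=2 queue=[] holders={T1,T5}
Step 3: wait(T3) -> count=1 queue=[] holders={T1,T3,T5}
Step 4: wait(T2) -> count=0 queue=[] holders={T1,T2,T3,T5}
Step 5: wait(T4) -> count=0 queue=[T4] holders={T1,T2,T3,T5}
Step 6: signal(T2) -> count=0 queue=[] holders={T1,T3,T4,T5}
Step 7: signal(T3) -> count=1 queue=[] holders={T1,T4,T5}
Step 8: wait(T2) -> count=0 queue=[] holders={T1,T2,T4,T5}
Step 9: wait(T3) -> count=0 queue=[T3] holders={T1,T2,T4,T5}
Step 10: signal(T1) -> count=0 queue=[] holders={T2,T3,T4,T5}
Step 11: wait(T1) -> count=0 queue=[T1] holders={T2,T3,T4,T5}
Step 12: signal(T2) -> count=0 queue=[] holders={T1,T3,T4,T5}
Step 13: wait(T2) -> count=0 queue=[T2] holders={T1,T3,T4,T5}
Step 14: signal(T3) -> count=0 queue=[] holders={T1,T2,T4,T5}
Step 15: signal(T5) -> count=1 queue=[] holders={T1,T2,T4}
Step 16: wait(T5) -> count=0 queue=[] holders={T1,T2,T4,T5}
Final holders: {T1,T2,T4,T5} -> T4 in holders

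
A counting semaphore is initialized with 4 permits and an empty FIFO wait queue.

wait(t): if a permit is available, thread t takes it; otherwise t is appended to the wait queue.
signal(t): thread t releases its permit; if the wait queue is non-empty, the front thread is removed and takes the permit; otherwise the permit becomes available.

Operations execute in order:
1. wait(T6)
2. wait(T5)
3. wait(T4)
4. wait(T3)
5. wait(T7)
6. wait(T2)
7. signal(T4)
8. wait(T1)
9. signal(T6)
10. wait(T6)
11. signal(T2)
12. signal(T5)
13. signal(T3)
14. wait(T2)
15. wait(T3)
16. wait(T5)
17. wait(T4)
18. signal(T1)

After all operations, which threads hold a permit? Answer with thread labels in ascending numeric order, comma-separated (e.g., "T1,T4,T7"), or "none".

Step 1: wait(T6) -> count=3 queue=[] holders={T6}
Step 2: wait(T5) -> count=2 queue=[] holders={T5,T6}
Step 3: wait(T4) -> count=1 queue=[] holders={T4,T5,T6}
Step 4: wait(T3) -> count=0 queue=[] holders={T3,T4,T5,T6}
Step 5: wait(T7) -> count=0 queue=[T7] holders={T3,T4,T5,T6}
Step 6: wait(T2) -> count=0 queue=[T7,T2] holders={T3,T4,T5,T6}
Step 7: signal(T4) -> count=0 queue=[T2] holders={T3,T5,T6,T7}
Step 8: wait(T1) -> count=0 queue=[T2,T1] holders={T3,T5,T6,T7}
Step 9: signal(T6) -> count=0 queue=[T1] holders={T2,T3,T5,T7}
Step 10: wait(T6) -> count=0 queue=[T1,T6] holders={T2,T3,T5,T7}
Step 11: signal(T2) -> count=0 queue=[T6] holders={T1,T3,T5,T7}
Step 12: signal(T5) -> count=0 queue=[] holders={T1,T3,T6,T7}
Step 13: signal(T3) -> count=1 queue=[] holders={T1,T6,T7}
Step 14: wait(T2) -> count=0 queue=[] holders={T1,T2,T6,T7}
Step 15: wait(T3) -> count=0 queue=[T3] holders={T1,T2,T6,T7}
Step 16: wait(T5) -> count=0 queue=[T3,T5] holders={T1,T2,T6,T7}
Step 17: wait(T4) -> count=0 queue=[T3,T5,T4] holders={T1,T2,T6,T7}
Step 18: signal(T1) -> count=0 queue=[T5,T4] holders={T2,T3,T6,T7}
Final holders: T2,T3,T6,T7

Answer: T2,T3,T6,T7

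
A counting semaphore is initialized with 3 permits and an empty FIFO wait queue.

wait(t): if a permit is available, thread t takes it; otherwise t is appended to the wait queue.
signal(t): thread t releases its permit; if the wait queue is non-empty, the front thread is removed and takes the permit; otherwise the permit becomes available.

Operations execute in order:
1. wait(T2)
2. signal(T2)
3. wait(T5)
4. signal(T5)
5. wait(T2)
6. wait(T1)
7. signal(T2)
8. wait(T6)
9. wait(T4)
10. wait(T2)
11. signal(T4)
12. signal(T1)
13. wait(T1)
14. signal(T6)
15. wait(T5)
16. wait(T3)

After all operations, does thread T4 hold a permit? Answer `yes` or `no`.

Step 1: wait(T2) -> count=2 queue=[] holders={T2}
Step 2: signal(T2) -> count=3 queue=[] holders={none}
Step 3: wait(T5) -> count=2 queue=[] holders={T5}
Step 4: signal(T5) -> count=3 queue=[] holders={none}
Step 5: wait(T2) -> count=2 queue=[] holders={T2}
Step 6: wait(T1) -> count=1 queue=[] holders={T1,T2}
Step 7: signal(T2) -> count=2 queue=[] holders={T1}
Step 8: wait(T6) -> count=1 queue=[] holders={T1,T6}
Step 9: wait(T4) -> count=0 queue=[] holders={T1,T4,T6}
Step 10: wait(T2) -> count=0 queue=[T2] holders={T1,T4,T6}
Step 11: signal(T4) -> count=0 queue=[] holders={T1,T2,T6}
Step 12: signal(T1) -> count=1 queue=[] holders={T2,T6}
Step 13: wait(T1) -> count=0 queue=[] holders={T1,T2,T6}
Step 14: signal(T6) -> count=1 queue=[] holders={T1,T2}
Step 15: wait(T5) -> count=0 queue=[] holders={T1,T2,T5}
Step 16: wait(T3) -> count=0 queue=[T3] holders={T1,T2,T5}
Final holders: {T1,T2,T5} -> T4 not in holders

Answer: no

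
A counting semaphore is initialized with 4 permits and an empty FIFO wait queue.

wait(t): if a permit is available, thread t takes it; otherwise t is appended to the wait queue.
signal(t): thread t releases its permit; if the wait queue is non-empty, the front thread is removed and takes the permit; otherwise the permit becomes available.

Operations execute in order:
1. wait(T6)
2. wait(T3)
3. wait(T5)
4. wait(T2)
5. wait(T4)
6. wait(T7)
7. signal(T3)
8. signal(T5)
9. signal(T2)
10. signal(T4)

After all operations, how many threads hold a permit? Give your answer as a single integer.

Answer: 2

Derivation:
Step 1: wait(T6) -> count=3 queue=[] holders={T6}
Step 2: wait(T3) -> count=2 queue=[] holders={T3,T6}
Step 3: wait(T5) -> count=1 queue=[] holders={T3,T5,T6}
Step 4: wait(T2) -> count=0 queue=[] holders={T2,T3,T5,T6}
Step 5: wait(T4) -> count=0 queue=[T4] holders={T2,T3,T5,T6}
Step 6: wait(T7) -> count=0 queue=[T4,T7] holders={T2,T3,T5,T6}
Step 7: signal(T3) -> count=0 queue=[T7] holders={T2,T4,T5,T6}
Step 8: signal(T5) -> count=0 queue=[] holders={T2,T4,T6,T7}
Step 9: signal(T2) -> count=1 queue=[] holders={T4,T6,T7}
Step 10: signal(T4) -> count=2 queue=[] holders={T6,T7}
Final holders: {T6,T7} -> 2 thread(s)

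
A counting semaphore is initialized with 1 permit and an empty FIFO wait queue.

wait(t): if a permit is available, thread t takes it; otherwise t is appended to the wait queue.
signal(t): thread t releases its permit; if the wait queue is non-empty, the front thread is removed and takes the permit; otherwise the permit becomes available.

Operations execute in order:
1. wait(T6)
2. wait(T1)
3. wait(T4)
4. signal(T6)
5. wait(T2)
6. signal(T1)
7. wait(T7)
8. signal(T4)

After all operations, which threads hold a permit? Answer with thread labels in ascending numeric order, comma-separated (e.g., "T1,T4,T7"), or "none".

Step 1: wait(T6) -> count=0 queue=[] holders={T6}
Step 2: wait(T1) -> count=0 queue=[T1] holders={T6}
Step 3: wait(T4) -> count=0 queue=[T1,T4] holders={T6}
Step 4: signal(T6) -> count=0 queue=[T4] holders={T1}
Step 5: wait(T2) -> count=0 queue=[T4,T2] holders={T1}
Step 6: signal(T1) -> count=0 queue=[T2] holders={T4}
Step 7: wait(T7) -> count=0 queue=[T2,T7] holders={T4}
Step 8: signal(T4) -> count=0 queue=[T7] holders={T2}
Final holders: T2

Answer: T2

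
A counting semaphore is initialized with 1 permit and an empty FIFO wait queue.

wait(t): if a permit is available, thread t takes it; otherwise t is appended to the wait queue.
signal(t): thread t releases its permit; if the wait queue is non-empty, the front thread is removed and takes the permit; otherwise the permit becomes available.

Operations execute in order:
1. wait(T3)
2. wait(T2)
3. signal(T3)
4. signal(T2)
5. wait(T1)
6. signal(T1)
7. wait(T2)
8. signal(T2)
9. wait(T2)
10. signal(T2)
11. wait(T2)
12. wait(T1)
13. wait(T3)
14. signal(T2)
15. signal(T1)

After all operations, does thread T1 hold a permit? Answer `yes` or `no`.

Answer: no

Derivation:
Step 1: wait(T3) -> count=0 queue=[] holders={T3}
Step 2: wait(T2) -> count=0 queue=[T2] holders={T3}
Step 3: signal(T3) -> count=0 queue=[] holders={T2}
Step 4: signal(T2) -> count=1 queue=[] holders={none}
Step 5: wait(T1) -> count=0 queue=[] holders={T1}
Step 6: signal(T1) -> count=1 queue=[] holders={none}
Step 7: wait(T2) -> count=0 queue=[] holders={T2}
Step 8: signal(T2) -> count=1 queue=[] holders={none}
Step 9: wait(T2) -> count=0 queue=[] holders={T2}
Step 10: signal(T2) -> count=1 queue=[] holders={none}
Step 11: wait(T2) -> count=0 queue=[] holders={T2}
Step 12: wait(T1) -> count=0 queue=[T1] holders={T2}
Step 13: wait(T3) -> count=0 queue=[T1,T3] holders={T2}
Step 14: signal(T2) -> count=0 queue=[T3] holders={T1}
Step 15: signal(T1) -> count=0 queue=[] holders={T3}
Final holders: {T3} -> T1 not in holders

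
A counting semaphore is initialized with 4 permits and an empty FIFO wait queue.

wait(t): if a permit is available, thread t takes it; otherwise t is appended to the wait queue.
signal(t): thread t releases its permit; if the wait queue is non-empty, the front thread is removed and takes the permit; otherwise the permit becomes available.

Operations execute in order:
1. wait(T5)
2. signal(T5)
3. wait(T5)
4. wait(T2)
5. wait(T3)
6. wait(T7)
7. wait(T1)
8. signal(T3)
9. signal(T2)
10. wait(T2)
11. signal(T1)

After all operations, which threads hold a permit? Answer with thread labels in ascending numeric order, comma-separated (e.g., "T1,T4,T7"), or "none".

Answer: T2,T5,T7

Derivation:
Step 1: wait(T5) -> count=3 queue=[] holders={T5}
Step 2: signal(T5) -> count=4 queue=[] holders={none}
Step 3: wait(T5) -> count=3 queue=[] holders={T5}
Step 4: wait(T2) -> count=2 queue=[] holders={T2,T5}
Step 5: wait(T3) -> count=1 queue=[] holders={T2,T3,T5}
Step 6: wait(T7) -> count=0 queue=[] holders={T2,T3,T5,T7}
Step 7: wait(T1) -> count=0 queue=[T1] holders={T2,T3,T5,T7}
Step 8: signal(T3) -> count=0 queue=[] holders={T1,T2,T5,T7}
Step 9: signal(T2) -> count=1 queue=[] holders={T1,T5,T7}
Step 10: wait(T2) -> count=0 queue=[] holders={T1,T2,T5,T7}
Step 11: signal(T1) -> count=1 queue=[] holders={T2,T5,T7}
Final holders: T2,T5,T7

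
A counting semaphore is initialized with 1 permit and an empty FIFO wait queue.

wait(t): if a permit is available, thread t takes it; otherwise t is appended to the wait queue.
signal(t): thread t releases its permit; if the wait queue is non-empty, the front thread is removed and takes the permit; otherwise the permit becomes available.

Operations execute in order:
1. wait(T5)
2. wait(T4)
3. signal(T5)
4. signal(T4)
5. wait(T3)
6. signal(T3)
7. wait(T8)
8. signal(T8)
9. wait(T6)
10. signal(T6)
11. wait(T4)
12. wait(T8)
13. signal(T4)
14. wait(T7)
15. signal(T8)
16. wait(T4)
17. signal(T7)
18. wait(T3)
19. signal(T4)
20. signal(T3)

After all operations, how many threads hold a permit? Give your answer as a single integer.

Step 1: wait(T5) -> count=0 queue=[] holders={T5}
Step 2: wait(T4) -> count=0 queue=[T4] holders={T5}
Step 3: signal(T5) -> count=0 queue=[] holders={T4}
Step 4: signal(T4) -> count=1 queue=[] holders={none}
Step 5: wait(T3) -> count=0 queue=[] holders={T3}
Step 6: signal(T3) -> count=1 queue=[] holders={none}
Step 7: wait(T8) -> count=0 queue=[] holders={T8}
Step 8: signal(T8) -> count=1 queue=[] holders={none}
Step 9: wait(T6) -> count=0 queue=[] holders={T6}
Step 10: signal(T6) -> count=1 queue=[] holders={none}
Step 11: wait(T4) -> count=0 queue=[] holders={T4}
Step 12: wait(T8) -> count=0 queue=[T8] holders={T4}
Step 13: signal(T4) -> count=0 queue=[] holders={T8}
Step 14: wait(T7) -> count=0 queue=[T7] holders={T8}
Step 15: signal(T8) -> count=0 queue=[] holders={T7}
Step 16: wait(T4) -> count=0 queue=[T4] holders={T7}
Step 17: signal(T7) -> count=0 queue=[] holders={T4}
Step 18: wait(T3) -> count=0 queue=[T3] holders={T4}
Step 19: signal(T4) -> count=0 queue=[] holders={T3}
Step 20: signal(T3) -> count=1 queue=[] holders={none}
Final holders: {none} -> 0 thread(s)

Answer: 0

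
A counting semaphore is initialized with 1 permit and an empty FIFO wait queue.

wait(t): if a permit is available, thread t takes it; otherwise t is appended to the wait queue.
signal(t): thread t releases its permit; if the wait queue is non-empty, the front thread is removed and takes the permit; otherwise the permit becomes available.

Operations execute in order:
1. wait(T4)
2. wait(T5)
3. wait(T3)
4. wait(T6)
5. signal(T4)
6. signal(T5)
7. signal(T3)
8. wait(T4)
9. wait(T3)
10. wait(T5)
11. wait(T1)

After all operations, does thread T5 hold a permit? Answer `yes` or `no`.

Answer: no

Derivation:
Step 1: wait(T4) -> count=0 queue=[] holders={T4}
Step 2: wait(T5) -> count=0 queue=[T5] holders={T4}
Step 3: wait(T3) -> count=0 queue=[T5,T3] holders={T4}
Step 4: wait(T6) -> count=0 queue=[T5,T3,T6] holders={T4}
Step 5: signal(T4) -> count=0 queue=[T3,T6] holders={T5}
Step 6: signal(T5) -> count=0 queue=[T6] holders={T3}
Step 7: signal(T3) -> count=0 queue=[] holders={T6}
Step 8: wait(T4) -> count=0 queue=[T4] holders={T6}
Step 9: wait(T3) -> count=0 queue=[T4,T3] holders={T6}
Step 10: wait(T5) -> count=0 queue=[T4,T3,T5] holders={T6}
Step 11: wait(T1) -> count=0 queue=[T4,T3,T5,T1] holders={T6}
Final holders: {T6} -> T5 not in holders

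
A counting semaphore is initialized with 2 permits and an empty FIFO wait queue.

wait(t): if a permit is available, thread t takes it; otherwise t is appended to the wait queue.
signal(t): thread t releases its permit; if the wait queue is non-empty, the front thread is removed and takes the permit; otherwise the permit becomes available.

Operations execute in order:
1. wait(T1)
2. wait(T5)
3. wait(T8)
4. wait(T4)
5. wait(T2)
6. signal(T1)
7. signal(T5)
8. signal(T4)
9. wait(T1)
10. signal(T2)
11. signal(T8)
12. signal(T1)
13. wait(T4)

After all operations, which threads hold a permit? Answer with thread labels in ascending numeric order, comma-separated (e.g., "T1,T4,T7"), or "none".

Answer: T4

Derivation:
Step 1: wait(T1) -> count=1 queue=[] holders={T1}
Step 2: wait(T5) -> count=0 queue=[] holders={T1,T5}
Step 3: wait(T8) -> count=0 queue=[T8] holders={T1,T5}
Step 4: wait(T4) -> count=0 queue=[T8,T4] holders={T1,T5}
Step 5: wait(T2) -> count=0 queue=[T8,T4,T2] holders={T1,T5}
Step 6: signal(T1) -> count=0 queue=[T4,T2] holders={T5,T8}
Step 7: signal(T5) -> count=0 queue=[T2] holders={T4,T8}
Step 8: signal(T4) -> count=0 queue=[] holders={T2,T8}
Step 9: wait(T1) -> count=0 queue=[T1] holders={T2,T8}
Step 10: signal(T2) -> count=0 queue=[] holders={T1,T8}
Step 11: signal(T8) -> count=1 queue=[] holders={T1}
Step 12: signal(T1) -> count=2 queue=[] holders={none}
Step 13: wait(T4) -> count=1 queue=[] holders={T4}
Final holders: T4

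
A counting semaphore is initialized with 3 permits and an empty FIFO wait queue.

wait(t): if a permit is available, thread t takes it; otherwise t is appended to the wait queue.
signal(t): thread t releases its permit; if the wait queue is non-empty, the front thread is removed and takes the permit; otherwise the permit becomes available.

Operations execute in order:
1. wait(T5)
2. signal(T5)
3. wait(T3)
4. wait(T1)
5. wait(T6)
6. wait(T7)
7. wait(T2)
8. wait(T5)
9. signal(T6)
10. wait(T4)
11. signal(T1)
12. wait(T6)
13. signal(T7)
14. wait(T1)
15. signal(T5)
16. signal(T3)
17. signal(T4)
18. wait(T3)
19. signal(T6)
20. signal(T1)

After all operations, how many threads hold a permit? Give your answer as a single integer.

Step 1: wait(T5) -> count=2 queue=[] holders={T5}
Step 2: signal(T5) -> count=3 queue=[] holders={none}
Step 3: wait(T3) -> count=2 queue=[] holders={T3}
Step 4: wait(T1) -> count=1 queue=[] holders={T1,T3}
Step 5: wait(T6) -> count=0 queue=[] holders={T1,T3,T6}
Step 6: wait(T7) -> count=0 queue=[T7] holders={T1,T3,T6}
Step 7: wait(T2) -> count=0 queue=[T7,T2] holders={T1,T3,T6}
Step 8: wait(T5) -> count=0 queue=[T7,T2,T5] holders={T1,T3,T6}
Step 9: signal(T6) -> count=0 queue=[T2,T5] holders={T1,T3,T7}
Step 10: wait(T4) -> count=0 queue=[T2,T5,T4] holders={T1,T3,T7}
Step 11: signal(T1) -> count=0 queue=[T5,T4] holders={T2,T3,T7}
Step 12: wait(T6) -> count=0 queue=[T5,T4,T6] holders={T2,T3,T7}
Step 13: signal(T7) -> count=0 queue=[T4,T6] holders={T2,T3,T5}
Step 14: wait(T1) -> count=0 queue=[T4,T6,T1] holders={T2,T3,T5}
Step 15: signal(T5) -> count=0 queue=[T6,T1] holders={T2,T3,T4}
Step 16: signal(T3) -> count=0 queue=[T1] holders={T2,T4,T6}
Step 17: signal(T4) -> count=0 queue=[] holders={T1,T2,T6}
Step 18: wait(T3) -> count=0 queue=[T3] holders={T1,T2,T6}
Step 19: signal(T6) -> count=0 queue=[] holders={T1,T2,T3}
Step 20: signal(T1) -> count=1 queue=[] holders={T2,T3}
Final holders: {T2,T3} -> 2 thread(s)

Answer: 2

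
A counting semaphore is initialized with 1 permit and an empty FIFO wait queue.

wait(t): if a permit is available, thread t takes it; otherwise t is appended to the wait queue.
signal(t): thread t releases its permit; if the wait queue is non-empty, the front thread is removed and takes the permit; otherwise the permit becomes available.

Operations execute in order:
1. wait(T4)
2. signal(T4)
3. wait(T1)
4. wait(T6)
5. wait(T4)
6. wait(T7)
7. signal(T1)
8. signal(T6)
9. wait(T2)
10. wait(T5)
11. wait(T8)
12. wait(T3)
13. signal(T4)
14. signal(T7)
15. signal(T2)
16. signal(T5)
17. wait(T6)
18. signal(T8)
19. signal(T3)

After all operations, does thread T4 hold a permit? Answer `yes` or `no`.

Step 1: wait(T4) -> count=0 queue=[] holders={T4}
Step 2: signal(T4) -> count=1 queue=[] holders={none}
Step 3: wait(T1) -> count=0 queue=[] holders={T1}
Step 4: wait(T6) -> count=0 queue=[T6] holders={T1}
Step 5: wait(T4) -> count=0 queue=[T6,T4] holders={T1}
Step 6: wait(T7) -> count=0 queue=[T6,T4,T7] holders={T1}
Step 7: signal(T1) -> count=0 queue=[T4,T7] holders={T6}
Step 8: signal(T6) -> count=0 queue=[T7] holders={T4}
Step 9: wait(T2) -> count=0 queue=[T7,T2] holders={T4}
Step 10: wait(T5) -> count=0 queue=[T7,T2,T5] holders={T4}
Step 11: wait(T8) -> count=0 queue=[T7,T2,T5,T8] holders={T4}
Step 12: wait(T3) -> count=0 queue=[T7,T2,T5,T8,T3] holders={T4}
Step 13: signal(T4) -> count=0 queue=[T2,T5,T8,T3] holders={T7}
Step 14: signal(T7) -> count=0 queue=[T5,T8,T3] holders={T2}
Step 15: signal(T2) -> count=0 queue=[T8,T3] holders={T5}
Step 16: signal(T5) -> count=0 queue=[T3] holders={T8}
Step 17: wait(T6) -> count=0 queue=[T3,T6] holders={T8}
Step 18: signal(T8) -> count=0 queue=[T6] holders={T3}
Step 19: signal(T3) -> count=0 queue=[] holders={T6}
Final holders: {T6} -> T4 not in holders

Answer: no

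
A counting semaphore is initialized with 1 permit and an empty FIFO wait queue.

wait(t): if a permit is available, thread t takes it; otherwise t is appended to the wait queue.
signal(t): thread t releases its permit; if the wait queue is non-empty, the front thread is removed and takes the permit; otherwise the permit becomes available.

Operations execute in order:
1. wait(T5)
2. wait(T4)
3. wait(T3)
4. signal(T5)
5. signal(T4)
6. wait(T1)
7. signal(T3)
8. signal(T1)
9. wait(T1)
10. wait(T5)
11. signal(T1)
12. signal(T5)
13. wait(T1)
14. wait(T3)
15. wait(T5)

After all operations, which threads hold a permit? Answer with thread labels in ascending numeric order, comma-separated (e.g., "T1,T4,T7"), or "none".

Answer: T1

Derivation:
Step 1: wait(T5) -> count=0 queue=[] holders={T5}
Step 2: wait(T4) -> count=0 queue=[T4] holders={T5}
Step 3: wait(T3) -> count=0 queue=[T4,T3] holders={T5}
Step 4: signal(T5) -> count=0 queue=[T3] holders={T4}
Step 5: signal(T4) -> count=0 queue=[] holders={T3}
Step 6: wait(T1) -> count=0 queue=[T1] holders={T3}
Step 7: signal(T3) -> count=0 queue=[] holders={T1}
Step 8: signal(T1) -> count=1 queue=[] holders={none}
Step 9: wait(T1) -> count=0 queue=[] holders={T1}
Step 10: wait(T5) -> count=0 queue=[T5] holders={T1}
Step 11: signal(T1) -> count=0 queue=[] holders={T5}
Step 12: signal(T5) -> count=1 queue=[] holders={none}
Step 13: wait(T1) -> count=0 queue=[] holders={T1}
Step 14: wait(T3) -> count=0 queue=[T3] holders={T1}
Step 15: wait(T5) -> count=0 queue=[T3,T5] holders={T1}
Final holders: T1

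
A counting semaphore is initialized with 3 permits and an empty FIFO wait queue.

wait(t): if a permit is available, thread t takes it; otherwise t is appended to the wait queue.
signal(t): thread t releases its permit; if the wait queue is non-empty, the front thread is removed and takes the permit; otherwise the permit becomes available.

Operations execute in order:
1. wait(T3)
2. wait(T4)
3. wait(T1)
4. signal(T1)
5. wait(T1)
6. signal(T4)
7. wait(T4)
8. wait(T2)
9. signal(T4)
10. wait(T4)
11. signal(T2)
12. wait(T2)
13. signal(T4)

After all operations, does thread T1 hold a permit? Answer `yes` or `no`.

Step 1: wait(T3) -> count=2 queue=[] holders={T3}
Step 2: wait(T4) -> count=1 queue=[] holders={T3,T4}
Step 3: wait(T1) -> count=0 queue=[] holders={T1,T3,T4}
Step 4: signal(T1) -> count=1 queue=[] holders={T3,T4}
Step 5: wait(T1) -> count=0 queue=[] holders={T1,T3,T4}
Step 6: signal(T4) -> count=1 queue=[] holders={T1,T3}
Step 7: wait(T4) -> count=0 queue=[] holders={T1,T3,T4}
Step 8: wait(T2) -> count=0 queue=[T2] holders={T1,T3,T4}
Step 9: signal(T4) -> count=0 queue=[] holders={T1,T2,T3}
Step 10: wait(T4) -> count=0 queue=[T4] holders={T1,T2,T3}
Step 11: signal(T2) -> count=0 queue=[] holders={T1,T3,T4}
Step 12: wait(T2) -> count=0 queue=[T2] holders={T1,T3,T4}
Step 13: signal(T4) -> count=0 queue=[] holders={T1,T2,T3}
Final holders: {T1,T2,T3} -> T1 in holders

Answer: yes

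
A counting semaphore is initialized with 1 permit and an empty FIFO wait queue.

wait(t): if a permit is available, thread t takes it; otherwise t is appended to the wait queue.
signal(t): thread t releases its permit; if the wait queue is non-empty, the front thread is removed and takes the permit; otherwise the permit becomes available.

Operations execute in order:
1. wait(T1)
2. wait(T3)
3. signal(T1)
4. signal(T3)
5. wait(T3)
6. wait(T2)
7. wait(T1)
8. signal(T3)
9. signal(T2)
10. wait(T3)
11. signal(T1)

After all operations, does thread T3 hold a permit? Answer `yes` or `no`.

Step 1: wait(T1) -> count=0 queue=[] holders={T1}
Step 2: wait(T3) -> count=0 queue=[T3] holders={T1}
Step 3: signal(T1) -> count=0 queue=[] holders={T3}
Step 4: signal(T3) -> count=1 queue=[] holders={none}
Step 5: wait(T3) -> count=0 queue=[] holders={T3}
Step 6: wait(T2) -> count=0 queue=[T2] holders={T3}
Step 7: wait(T1) -> count=0 queue=[T2,T1] holders={T3}
Step 8: signal(T3) -> count=0 queue=[T1] holders={T2}
Step 9: signal(T2) -> count=0 queue=[] holders={T1}
Step 10: wait(T3) -> count=0 queue=[T3] holders={T1}
Step 11: signal(T1) -> count=0 queue=[] holders={T3}
Final holders: {T3} -> T3 in holders

Answer: yes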